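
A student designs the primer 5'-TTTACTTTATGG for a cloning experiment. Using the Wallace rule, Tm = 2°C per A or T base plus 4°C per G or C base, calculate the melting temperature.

G=2, C=1, A=2, T=7
A+T = 9, G+C = 3
Tm = 2×9 + 4×3 = 30°C

30°C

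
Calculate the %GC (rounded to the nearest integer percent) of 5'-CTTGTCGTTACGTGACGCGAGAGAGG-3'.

58%

Base counts: A=5, T=6, G=10, C=5
G+C = 10 + 5 = 15 out of 26 bases
%GC = 15/26 × 100 = 57.69% ≈ 58%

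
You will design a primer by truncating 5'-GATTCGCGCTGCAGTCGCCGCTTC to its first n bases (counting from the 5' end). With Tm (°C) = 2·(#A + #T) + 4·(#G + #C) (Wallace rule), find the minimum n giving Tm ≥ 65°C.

First 19 bases: GATTCGCGCTGCAGTCGCC → Tm = 64°C (< 65°C)
First 20 bases: GATTCGCGCTGCAGTCGCCG → Tm = 68°C (≥ 65°C)
Each additional base adds 2°C (A/T) or 4°C (G/C), so Tm is non-decreasing in n; n = 20 is the first length to reach 65°C.

n = 20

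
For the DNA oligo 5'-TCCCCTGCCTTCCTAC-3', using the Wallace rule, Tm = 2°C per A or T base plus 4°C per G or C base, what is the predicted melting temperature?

T=5, A=1, C=9, G=1
So N_AT = 6 and N_GC = 10.
Tm = 4·10 + 2·6 = 40 + 12 = 52°C

52°C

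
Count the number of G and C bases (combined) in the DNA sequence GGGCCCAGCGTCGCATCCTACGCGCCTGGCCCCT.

G=10, T=5, C=16, A=3
G+C = 10 + 16 = 26

26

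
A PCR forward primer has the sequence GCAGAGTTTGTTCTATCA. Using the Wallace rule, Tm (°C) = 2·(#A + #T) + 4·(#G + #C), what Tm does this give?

50°C

Scanning the sequence gives T=7, A=4, C=3, G=4.
So N_AT = 11 and N_GC = 7.
Tm = 4·7 + 2·11 = 28 + 22 = 50°C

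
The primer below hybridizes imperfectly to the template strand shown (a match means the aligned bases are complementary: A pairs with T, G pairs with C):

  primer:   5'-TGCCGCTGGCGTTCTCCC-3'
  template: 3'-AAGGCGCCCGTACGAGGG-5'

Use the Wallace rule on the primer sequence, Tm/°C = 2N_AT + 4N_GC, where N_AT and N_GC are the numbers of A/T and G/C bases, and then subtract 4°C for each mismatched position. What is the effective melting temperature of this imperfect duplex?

Primer base counts: A=0, T=5, G=5, C=8 → A+T=5, G+C=13
Perfect-match Tm = 2(5) + 4(13) = 10 + 52 = 62°C
Mismatches (positions where the bases are not complementary): 4 (at positions 2, 7, 11, 13)
Effective Tm = 62 − 4×4 = 62 − 16 = 46°C

46°C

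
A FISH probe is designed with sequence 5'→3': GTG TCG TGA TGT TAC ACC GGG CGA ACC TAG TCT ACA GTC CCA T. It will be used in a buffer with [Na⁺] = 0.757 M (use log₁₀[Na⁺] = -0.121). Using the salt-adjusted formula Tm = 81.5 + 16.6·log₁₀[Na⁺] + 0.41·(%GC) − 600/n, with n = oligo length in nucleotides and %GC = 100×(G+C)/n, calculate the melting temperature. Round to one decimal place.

87.5°C

Length n = 43. C=12, G=11, T=11, A=9
G+C = 23, so %GC = 23/43 × 100 = 53.488%
Salt term: 16.6 × (-0.121) = -2.009
GC term: 0.41 × 53.488 = 21.93; length term: −600/43 = −13.953
Tm = 81.5 + (-2.009) + 21.93 − 13.953 = 87.468 → 87.5°C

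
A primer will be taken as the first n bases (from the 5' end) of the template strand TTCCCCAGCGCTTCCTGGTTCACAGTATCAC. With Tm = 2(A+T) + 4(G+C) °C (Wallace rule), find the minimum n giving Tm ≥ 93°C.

n = 31

First 30 bases: TTCCCCAGCGCTTCCTGGTTCACAGTATCA → Tm = 92°C (< 93°C)
First 31 bases: TTCCCCAGCGCTTCCTGGTTCACAGTATCAC → Tm = 96°C (≥ 93°C)
Since every base adds ≥2°C, Tm only increases with n, so the threshold is first crossed at n = 31.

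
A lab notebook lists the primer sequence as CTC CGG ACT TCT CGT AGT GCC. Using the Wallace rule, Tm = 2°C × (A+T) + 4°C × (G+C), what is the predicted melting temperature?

T=6, A=2, G=5, C=8
AT pairs contribute 8, GC pairs contribute 13.
Tm = 4·13 + 2·8 = 52 + 16 = 68°C

68°C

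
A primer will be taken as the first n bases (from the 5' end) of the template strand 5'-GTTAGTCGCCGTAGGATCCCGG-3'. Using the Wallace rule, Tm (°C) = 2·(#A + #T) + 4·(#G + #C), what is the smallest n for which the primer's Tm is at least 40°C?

n = 13

First 12 bases: GTTAGTCGCCGT → Tm = 38°C (< 40°C)
First 13 bases: GTTAGTCGCCGTA → Tm = 40°C (≥ 40°C)
Since every base adds ≥2°C, Tm only increases with n, so the threshold is first crossed at n = 13.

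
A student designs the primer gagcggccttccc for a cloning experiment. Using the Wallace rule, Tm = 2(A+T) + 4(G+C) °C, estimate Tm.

46°C

Base counts: T=2, G=4, C=6, A=1
So N_AT = 3 and N_GC = 10.
Tm = 2×3 + 4×10 = 46°C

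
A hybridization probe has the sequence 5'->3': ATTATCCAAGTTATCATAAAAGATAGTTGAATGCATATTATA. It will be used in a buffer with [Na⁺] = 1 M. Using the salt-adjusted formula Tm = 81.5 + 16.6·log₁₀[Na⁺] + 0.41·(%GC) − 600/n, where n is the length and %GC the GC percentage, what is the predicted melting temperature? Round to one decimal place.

76.0°C

Length n = 42. Scanning the sequence gives A=18, C=4, G=5, T=15.
G+C = 9, so %GC = 9/42 × 100 = 21.429%
Salt term: 16.6 × (0) = 0
GC term: 0.41 × 21.429 = 8.786; length term: −600/42 = −14.286
Tm = 81.5 + (0) + 8.786 − 14.286 = 76 → 76.0°C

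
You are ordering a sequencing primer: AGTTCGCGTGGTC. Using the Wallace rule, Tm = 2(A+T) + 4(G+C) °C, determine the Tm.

G=5, T=4, A=1, C=3
So N_AT = 5 and N_GC = 8.
Tm = 2(5) + 4(8) = 10 + 32 = 42°C

42°C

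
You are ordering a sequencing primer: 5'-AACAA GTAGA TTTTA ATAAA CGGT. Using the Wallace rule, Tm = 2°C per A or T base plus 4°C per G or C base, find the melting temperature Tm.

60°C

Scanning the sequence gives C=2, A=11, T=7, G=4.
AT pairs contribute 18, GC pairs contribute 6.
Tm = 4·6 + 2·18 = 24 + 36 = 60°C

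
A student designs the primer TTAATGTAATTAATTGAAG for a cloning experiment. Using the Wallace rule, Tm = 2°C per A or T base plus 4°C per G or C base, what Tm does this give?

Base counts: A=8, G=3, C=0, T=8
A+T = 16, G+C = 3
Tm = 2×16 + 4×3 = 44°C

44°C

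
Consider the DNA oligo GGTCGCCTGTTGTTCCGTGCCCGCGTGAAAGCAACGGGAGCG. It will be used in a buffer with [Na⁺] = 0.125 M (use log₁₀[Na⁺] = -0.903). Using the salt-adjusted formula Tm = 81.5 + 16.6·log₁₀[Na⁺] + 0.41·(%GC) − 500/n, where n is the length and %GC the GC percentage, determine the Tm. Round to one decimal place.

81.9°C

Length n = 42. Scanning the sequence gives G=16, T=8, A=6, C=12.
G+C = 28, so %GC = 28/42 × 100 = 66.667%
Salt term: 16.6 × (-0.903) = -14.99
GC term: 0.41 × 66.667 = 27.333; length term: −500/42 = −11.905
Tm = 81.5 + (-14.99) + 27.333 − 11.905 = 81.938 → 81.9°C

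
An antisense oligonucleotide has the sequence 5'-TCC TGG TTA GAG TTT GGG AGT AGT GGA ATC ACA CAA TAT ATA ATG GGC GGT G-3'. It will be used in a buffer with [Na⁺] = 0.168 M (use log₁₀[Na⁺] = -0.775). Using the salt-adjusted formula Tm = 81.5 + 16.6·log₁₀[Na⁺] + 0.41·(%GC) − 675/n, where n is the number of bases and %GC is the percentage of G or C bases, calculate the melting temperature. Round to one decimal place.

73.8°C

Length n = 52. G=17, T=15, A=14, C=6
G+C = 23, so %GC = 23/52 × 100 = 44.231%
Salt term: 16.6 × (-0.775) = -12.865
GC term: 0.41 × 44.231 = 18.135; length term: −675/52 = −12.981
Tm = 81.5 + (-12.865) + 18.135 − 12.981 = 73.789 → 73.8°C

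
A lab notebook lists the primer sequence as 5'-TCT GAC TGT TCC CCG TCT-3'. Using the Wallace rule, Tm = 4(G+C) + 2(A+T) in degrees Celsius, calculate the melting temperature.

Counting bases: G=3, C=7, A=1, T=7
AT pairs contribute 8, GC pairs contribute 10.
Tm = 2(8) + 4(10) = 16 + 40 = 56°C

56°C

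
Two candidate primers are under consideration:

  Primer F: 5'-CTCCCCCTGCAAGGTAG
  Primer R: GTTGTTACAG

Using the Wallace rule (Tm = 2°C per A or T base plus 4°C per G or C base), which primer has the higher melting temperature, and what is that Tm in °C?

Primer F: A+T=6, G+C=11 → Tm = 2(6)+4(11) = 56°C
Primer R: A+T=6, G+C=4 → Tm = 2(6)+4(4) = 28°C
56°C vs 28°C → primer F is higher.

Primer F, 56°C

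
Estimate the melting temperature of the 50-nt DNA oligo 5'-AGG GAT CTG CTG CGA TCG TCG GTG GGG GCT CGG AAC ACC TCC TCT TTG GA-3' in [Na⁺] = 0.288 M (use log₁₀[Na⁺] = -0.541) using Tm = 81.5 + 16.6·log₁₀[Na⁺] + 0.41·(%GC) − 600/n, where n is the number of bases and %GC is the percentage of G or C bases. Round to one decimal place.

85.9°C

Length n = 50. Scanning the sequence gives G=18, C=13, A=7, T=12.
G+C = 31, so %GC = 31/50 × 100 = 62%
Salt term: 16.6 × (-0.541) = -8.981
GC term: 0.41 × 62 = 25.42; length term: −600/50 = −12
Tm = 81.5 + (-8.981) + 25.42 − 12 = 85.939 → 85.9°C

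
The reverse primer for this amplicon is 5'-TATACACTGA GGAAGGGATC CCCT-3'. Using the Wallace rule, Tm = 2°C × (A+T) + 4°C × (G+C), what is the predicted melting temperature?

72°C

Base counts: G=6, A=7, T=5, C=6
A+T = 12, G+C = 12
Tm = 4·12 + 2·12 = 48 + 24 = 72°C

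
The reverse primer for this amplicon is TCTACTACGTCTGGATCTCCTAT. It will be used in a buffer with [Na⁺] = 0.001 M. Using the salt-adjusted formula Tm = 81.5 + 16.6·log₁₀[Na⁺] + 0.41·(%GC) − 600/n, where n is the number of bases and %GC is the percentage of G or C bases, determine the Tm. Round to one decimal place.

Length n = 23. Counting bases: G=3, C=7, T=9, A=4
G+C = 10, so %GC = 10/23 × 100 = 43.478%
Salt term: 16.6 × (-3) = -49.8
GC term: 0.41 × 43.478 = 17.826; length term: −600/23 = −26.087
Tm = 81.5 + (-49.8) + 17.826 − 26.087 = 23.439 → 23.4°C

23.4°C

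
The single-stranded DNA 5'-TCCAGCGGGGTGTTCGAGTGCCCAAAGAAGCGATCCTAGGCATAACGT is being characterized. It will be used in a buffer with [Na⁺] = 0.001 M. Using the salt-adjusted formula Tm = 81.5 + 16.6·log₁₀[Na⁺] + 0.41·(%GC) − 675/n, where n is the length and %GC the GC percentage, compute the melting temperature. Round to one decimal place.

40.7°C

Length n = 48. Scanning the sequence gives A=12, C=12, G=15, T=9.
G+C = 27, so %GC = 27/48 × 100 = 56.25%
Salt term: 16.6 × (-3) = -49.8
GC term: 0.41 × 56.25 = 23.062; length term: −675/48 = −14.062
Tm = 81.5 + (-49.8) + 23.062 − 14.062 = 40.7 → 40.7°C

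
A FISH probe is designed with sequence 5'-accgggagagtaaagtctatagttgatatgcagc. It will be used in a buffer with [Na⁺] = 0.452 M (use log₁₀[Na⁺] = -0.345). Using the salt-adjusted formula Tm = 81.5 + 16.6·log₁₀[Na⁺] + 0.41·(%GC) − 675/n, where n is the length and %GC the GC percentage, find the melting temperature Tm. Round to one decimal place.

Length n = 34. Counting bases: C=5, G=10, A=11, T=8
G+C = 15, so %GC = 15/34 × 100 = 44.118%
Salt term: 16.6 × (-0.345) = -5.727
GC term: 0.41 × 44.118 = 18.088; length term: −675/34 = −19.853
Tm = 81.5 + (-5.727) + 18.088 − 19.853 = 74.008 → 74.0°C

74.0°C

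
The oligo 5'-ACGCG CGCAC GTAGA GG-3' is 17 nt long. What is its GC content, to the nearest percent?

Base counts: C=5, G=7, T=1, A=4
G+C = 7 + 5 = 12 out of 17 bases
%GC = 12/17 × 100 = 70.59% ≈ 71%

71%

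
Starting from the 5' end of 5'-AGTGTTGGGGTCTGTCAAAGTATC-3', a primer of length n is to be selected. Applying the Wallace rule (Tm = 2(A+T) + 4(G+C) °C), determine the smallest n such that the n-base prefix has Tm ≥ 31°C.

First 9 bases: AGTGTTGGG → Tm = 28°C (< 31°C)
First 10 bases: AGTGTTGGGG → Tm = 32°C (≥ 31°C)
Since every base adds ≥2°C, Tm only increases with n, so the threshold is first crossed at n = 10.

n = 10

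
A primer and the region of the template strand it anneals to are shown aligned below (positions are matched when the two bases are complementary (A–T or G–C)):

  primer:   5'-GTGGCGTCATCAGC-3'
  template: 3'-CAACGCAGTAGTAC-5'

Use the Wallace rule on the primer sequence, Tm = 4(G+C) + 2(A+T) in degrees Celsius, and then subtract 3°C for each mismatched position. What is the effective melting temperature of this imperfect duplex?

Primer base counts: A=2, T=3, G=5, C=4 → A+T=5, G+C=9
Perfect-match Tm = 2(5) + 4(9) = 10 + 36 = 46°C
Mismatches (positions where the bases are not complementary): 3 (at positions 3, 13, 14)
Effective Tm = 46 − 3×3 = 46 − 9 = 37°C

37°C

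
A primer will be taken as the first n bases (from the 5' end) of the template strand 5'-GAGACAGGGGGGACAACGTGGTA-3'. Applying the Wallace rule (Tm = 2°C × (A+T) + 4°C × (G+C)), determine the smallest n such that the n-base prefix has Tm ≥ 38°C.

n = 11

First 10 bases: GAGACAGGGG → Tm = 34°C (< 38°C)
First 11 bases: GAGACAGGGGG → Tm = 38°C (≥ 38°C)
Each additional base adds 2°C (A/T) or 4°C (G/C), so Tm is non-decreasing in n; n = 11 is the first length to reach 38°C.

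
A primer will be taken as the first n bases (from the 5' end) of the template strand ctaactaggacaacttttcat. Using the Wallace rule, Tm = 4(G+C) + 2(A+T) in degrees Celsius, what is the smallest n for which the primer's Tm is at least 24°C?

n = 9

First 8 bases: CTAACTAG → Tm = 22°C (< 24°C)
First 9 bases: CTAACTAGG → Tm = 26°C (≥ 24°C)
Since every base adds ≥2°C, Tm only increases with n, so the threshold is first crossed at n = 9.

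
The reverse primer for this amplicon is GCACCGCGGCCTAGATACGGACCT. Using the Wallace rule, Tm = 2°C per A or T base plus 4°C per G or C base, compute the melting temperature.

A=5, T=3, G=7, C=9
AT pairs contribute 8, GC pairs contribute 16.
Tm = 2×8 + 4×16 = 80°C

80°C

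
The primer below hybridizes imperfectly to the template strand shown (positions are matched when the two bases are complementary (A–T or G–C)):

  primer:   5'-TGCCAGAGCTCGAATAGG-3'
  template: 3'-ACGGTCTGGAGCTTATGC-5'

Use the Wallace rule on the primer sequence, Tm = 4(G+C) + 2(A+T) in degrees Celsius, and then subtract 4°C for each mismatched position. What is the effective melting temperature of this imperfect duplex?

48°C

Primer base counts: A=5, T=3, G=6, C=4 → A+T=8, G+C=10
Perfect-match Tm = 2(8) + 4(10) = 16 + 40 = 56°C
Mismatches (positions where the bases are not complementary): 2 (at positions 8, 17)
Effective Tm = 56 − 2×4 = 56 − 8 = 48°C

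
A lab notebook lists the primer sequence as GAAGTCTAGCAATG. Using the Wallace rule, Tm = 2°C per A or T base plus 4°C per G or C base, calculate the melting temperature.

Base counts: G=4, A=5, C=2, T=3
AT pairs contribute 8, GC pairs contribute 6.
Tm = 2(8) + 4(6) = 16 + 24 = 40°C

40°C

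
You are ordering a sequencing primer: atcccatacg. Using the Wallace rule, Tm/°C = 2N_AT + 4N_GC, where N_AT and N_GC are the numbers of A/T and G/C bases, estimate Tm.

Counting bases: A=3, G=1, C=4, T=2
A+T = 5, G+C = 5
Tm = 2×5 + 4×5 = 30°C

30°C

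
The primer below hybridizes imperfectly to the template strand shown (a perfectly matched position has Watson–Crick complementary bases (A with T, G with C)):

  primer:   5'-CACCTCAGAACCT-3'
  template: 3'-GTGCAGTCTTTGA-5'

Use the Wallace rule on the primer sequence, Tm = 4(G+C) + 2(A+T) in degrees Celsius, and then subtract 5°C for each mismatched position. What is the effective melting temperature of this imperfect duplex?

30°C

Primer base counts: A=4, T=2, G=1, C=6 → A+T=6, G+C=7
Perfect-match Tm = 2(6) + 4(7) = 12 + 28 = 40°C
Mismatches (positions where the bases are not complementary): 2 (at positions 4, 11)
Effective Tm = 40 − 2×5 = 40 − 10 = 30°C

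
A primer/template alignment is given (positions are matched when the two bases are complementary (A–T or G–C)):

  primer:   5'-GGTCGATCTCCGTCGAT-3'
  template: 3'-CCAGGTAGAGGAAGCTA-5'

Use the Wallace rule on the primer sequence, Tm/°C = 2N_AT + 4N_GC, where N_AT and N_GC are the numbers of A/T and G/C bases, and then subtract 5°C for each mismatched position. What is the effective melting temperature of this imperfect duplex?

Primer base counts: A=2, T=5, G=5, C=5 → A+T=7, G+C=10
Perfect-match Tm = 2(7) + 4(10) = 14 + 40 = 54°C
Mismatches (positions where the bases are not complementary): 2 (at positions 5, 12)
Effective Tm = 54 − 2×5 = 54 − 10 = 44°C

44°C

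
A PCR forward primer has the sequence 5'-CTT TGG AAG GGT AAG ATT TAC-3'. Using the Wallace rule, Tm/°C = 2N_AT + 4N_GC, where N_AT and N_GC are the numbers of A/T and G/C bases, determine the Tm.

58°C

Base counts: A=6, T=7, G=6, C=2
AT pairs contribute 13, GC pairs contribute 8.
Tm = 2×13 + 4×8 = 58°C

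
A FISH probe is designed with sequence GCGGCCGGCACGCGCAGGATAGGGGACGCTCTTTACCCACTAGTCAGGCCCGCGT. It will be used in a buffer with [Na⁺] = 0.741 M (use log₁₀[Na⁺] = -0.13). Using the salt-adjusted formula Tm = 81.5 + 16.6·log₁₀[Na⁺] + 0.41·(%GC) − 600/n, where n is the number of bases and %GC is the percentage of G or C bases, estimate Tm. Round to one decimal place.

96.8°C

Length n = 55. Counting bases: A=9, G=19, C=19, T=8
G+C = 38, so %GC = 38/55 × 100 = 69.091%
Salt term: 16.6 × (-0.13) = -2.158
GC term: 0.41 × 69.091 = 28.327; length term: −600/55 = −10.909
Tm = 81.5 + (-2.158) + 28.327 − 10.909 = 96.76 → 96.8°C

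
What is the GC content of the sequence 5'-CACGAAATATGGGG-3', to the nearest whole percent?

50%

Counting bases: T=2, G=5, A=5, C=2
G+C = 5 + 2 = 7 out of 14 bases
%GC = 7/14 × 100 = 50% ≈ 50%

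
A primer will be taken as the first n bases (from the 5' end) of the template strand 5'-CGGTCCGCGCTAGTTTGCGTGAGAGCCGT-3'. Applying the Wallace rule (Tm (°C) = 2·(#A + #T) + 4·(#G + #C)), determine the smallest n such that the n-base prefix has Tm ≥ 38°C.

n = 10

First 9 bases: CGGTCCGCG → Tm = 34°C (< 38°C)
First 10 bases: CGGTCCGCGC → Tm = 38°C (≥ 38°C)
Each additional base adds 2°C (A/T) or 4°C (G/C), so Tm is non-decreasing in n; n = 10 is the first length to reach 38°C.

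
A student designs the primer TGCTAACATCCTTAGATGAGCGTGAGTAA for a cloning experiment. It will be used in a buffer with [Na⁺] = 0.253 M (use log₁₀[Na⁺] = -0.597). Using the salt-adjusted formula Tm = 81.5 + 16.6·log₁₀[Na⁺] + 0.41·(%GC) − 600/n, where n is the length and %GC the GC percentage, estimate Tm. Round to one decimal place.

Length n = 29. Counting bases: A=9, G=7, C=5, T=8
G+C = 12, so %GC = 12/29 × 100 = 41.379%
Salt term: 16.6 × (-0.597) = -9.91
GC term: 0.41 × 41.379 = 16.965; length term: −600/29 = −20.69
Tm = 81.5 + (-9.91) + 16.965 − 20.69 = 67.865 → 67.9°C

67.9°C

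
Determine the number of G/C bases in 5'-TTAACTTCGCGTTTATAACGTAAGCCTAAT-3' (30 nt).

10

Scanning the sequence gives G=4, T=11, A=9, C=6.
G+C = 4 + 6 = 10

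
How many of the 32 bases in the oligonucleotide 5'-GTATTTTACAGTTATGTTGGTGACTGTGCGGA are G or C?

13

Base counts: C=3, G=10, T=13, A=6
Total G or C: 10 + 3 = 13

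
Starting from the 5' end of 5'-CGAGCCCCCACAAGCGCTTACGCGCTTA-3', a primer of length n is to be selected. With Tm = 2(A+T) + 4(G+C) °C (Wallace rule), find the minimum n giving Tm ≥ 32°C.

n = 9

First 8 bases: CGAGCCCC → Tm = 30°C (< 32°C)
First 9 bases: CGAGCCCCC → Tm = 34°C (≥ 32°C)
Since every base adds ≥2°C, Tm only increases with n, so the threshold is first crossed at n = 9.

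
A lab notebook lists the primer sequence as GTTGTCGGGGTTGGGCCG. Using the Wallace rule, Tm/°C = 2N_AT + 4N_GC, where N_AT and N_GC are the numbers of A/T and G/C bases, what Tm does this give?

Base counts: A=0, C=3, G=10, T=5
So N_AT = 5 and N_GC = 13.
Tm = 2(5) + 4(13) = 10 + 52 = 62°C

62°C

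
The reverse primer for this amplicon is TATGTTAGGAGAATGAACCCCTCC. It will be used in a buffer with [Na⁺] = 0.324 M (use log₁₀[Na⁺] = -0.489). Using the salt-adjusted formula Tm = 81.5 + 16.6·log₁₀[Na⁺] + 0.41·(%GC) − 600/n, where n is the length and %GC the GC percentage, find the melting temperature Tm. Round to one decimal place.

67.2°C

Length n = 24. Scanning the sequence gives T=6, G=5, C=6, A=7.
G+C = 11, so %GC = 11/24 × 100 = 45.833%
Salt term: 16.6 × (-0.489) = -8.117
GC term: 0.41 × 45.833 = 18.792; length term: −600/24 = −25
Tm = 81.5 + (-8.117) + 18.792 − 25 = 67.175 → 67.2°C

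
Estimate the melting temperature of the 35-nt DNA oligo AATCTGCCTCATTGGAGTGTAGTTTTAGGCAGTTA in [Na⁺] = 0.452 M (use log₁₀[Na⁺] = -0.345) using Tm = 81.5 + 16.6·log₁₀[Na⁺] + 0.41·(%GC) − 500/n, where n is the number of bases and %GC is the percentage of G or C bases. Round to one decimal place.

77.9°C

Length n = 35. Counting bases: A=8, G=9, C=5, T=13
G+C = 14, so %GC = 14/35 × 100 = 40%
Salt term: 16.6 × (-0.345) = -5.727
GC term: 0.41 × 40 = 16.4; length term: −500/35 = −14.286
Tm = 81.5 + (-5.727) + 16.4 − 14.286 = 77.887 → 77.9°C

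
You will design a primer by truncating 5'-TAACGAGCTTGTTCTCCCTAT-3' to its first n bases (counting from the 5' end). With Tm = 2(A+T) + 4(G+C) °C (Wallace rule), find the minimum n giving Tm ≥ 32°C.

n = 11

First 10 bases: TAACGAGCTT → Tm = 28°C (< 32°C)
First 11 bases: TAACGAGCTTG → Tm = 32°C (≥ 32°C)
Each additional base adds 2°C (A/T) or 4°C (G/C), so Tm is non-decreasing in n; n = 11 is the first length to reach 32°C.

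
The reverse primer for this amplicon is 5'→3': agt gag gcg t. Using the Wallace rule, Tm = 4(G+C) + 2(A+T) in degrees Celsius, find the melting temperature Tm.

32°C

A=2, G=5, T=2, C=1
AT pairs contribute 4, GC pairs contribute 6.
Tm = 2×4 + 4×6 = 32°C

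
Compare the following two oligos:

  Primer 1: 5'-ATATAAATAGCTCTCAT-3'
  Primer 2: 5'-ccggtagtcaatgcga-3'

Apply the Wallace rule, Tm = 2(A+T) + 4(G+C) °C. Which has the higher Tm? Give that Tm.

Primer 2, 50°C

Primer 1: A+T=13, G+C=4 → Tm = 2(13)+4(4) = 42°C
Primer 2: A+T=7, G+C=9 → Tm = 2(7)+4(9) = 50°C
42°C vs 50°C → primer 2 is higher.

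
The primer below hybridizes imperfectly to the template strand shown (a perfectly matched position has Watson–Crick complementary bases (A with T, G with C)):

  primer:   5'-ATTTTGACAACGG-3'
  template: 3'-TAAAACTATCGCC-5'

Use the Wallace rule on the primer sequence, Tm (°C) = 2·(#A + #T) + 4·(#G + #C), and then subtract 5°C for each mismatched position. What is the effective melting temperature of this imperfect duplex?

Primer base counts: A=4, T=4, G=3, C=2 → A+T=8, G+C=5
Perfect-match Tm = 2(8) + 4(5) = 16 + 20 = 36°C
Mismatches (positions where the bases are not complementary): 2 (at positions 8, 10)
Effective Tm = 36 − 2×5 = 36 − 10 = 26°C

26°C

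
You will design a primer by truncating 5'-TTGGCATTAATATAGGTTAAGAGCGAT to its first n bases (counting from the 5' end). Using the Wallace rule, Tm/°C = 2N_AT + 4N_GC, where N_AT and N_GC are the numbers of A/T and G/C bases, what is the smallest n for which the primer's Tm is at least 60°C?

First 22 bases: TTGGCATTAATATAGGTTAAGA → Tm = 56°C (< 60°C)
First 23 bases: TTGGCATTAATATAGGTTAAGAG → Tm = 60°C (≥ 60°C)
Since every base adds ≥2°C, Tm only increases with n, so the threshold is first crossed at n = 23.

n = 23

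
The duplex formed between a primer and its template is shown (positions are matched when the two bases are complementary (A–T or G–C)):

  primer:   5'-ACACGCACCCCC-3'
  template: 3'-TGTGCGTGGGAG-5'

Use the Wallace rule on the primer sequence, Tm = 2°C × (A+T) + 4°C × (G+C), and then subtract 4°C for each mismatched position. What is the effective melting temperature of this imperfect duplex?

Primer base counts: A=3, T=0, G=1, C=8 → A+T=3, G+C=9
Perfect-match Tm = 2(3) + 4(9) = 6 + 36 = 42°C
Mismatches (positions where the bases are not complementary): 1 (at position 11)
Effective Tm = 42 − 1×4 = 42 − 4 = 38°C

38°C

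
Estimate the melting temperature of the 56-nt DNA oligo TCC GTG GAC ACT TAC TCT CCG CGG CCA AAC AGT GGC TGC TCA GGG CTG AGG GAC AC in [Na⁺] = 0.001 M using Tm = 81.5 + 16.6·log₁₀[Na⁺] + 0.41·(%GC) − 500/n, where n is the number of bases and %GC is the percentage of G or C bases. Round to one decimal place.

Length n = 56. A=11, C=18, T=10, G=17
G+C = 35, so %GC = 35/56 × 100 = 62.5%
Salt term: 16.6 × (-3) = -49.8
GC term: 0.41 × 62.5 = 25.625; length term: −500/56 = −8.929
Tm = 81.5 + (-49.8) + 25.625 − 8.929 = 48.396 → 48.4°C

48.4°C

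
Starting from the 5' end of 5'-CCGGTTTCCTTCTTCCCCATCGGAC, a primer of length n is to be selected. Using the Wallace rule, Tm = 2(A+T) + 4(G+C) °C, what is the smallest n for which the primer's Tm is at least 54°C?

n = 17

First 16 bases: CCGGTTTCCTTCTTCC → Tm = 50°C (< 54°C)
First 17 bases: CCGGTTTCCTTCTTCCC → Tm = 54°C (≥ 54°C)
Each additional base adds 2°C (A/T) or 4°C (G/C), so Tm is non-decreasing in n; n = 17 is the first length to reach 54°C.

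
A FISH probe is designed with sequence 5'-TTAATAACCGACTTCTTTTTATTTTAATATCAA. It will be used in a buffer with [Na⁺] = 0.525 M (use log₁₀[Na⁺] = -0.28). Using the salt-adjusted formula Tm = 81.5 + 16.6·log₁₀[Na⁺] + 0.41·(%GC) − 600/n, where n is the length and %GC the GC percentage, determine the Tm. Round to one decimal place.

Length n = 33. Scanning the sequence gives T=16, A=11, C=5, G=1.
G+C = 6, so %GC = 6/33 × 100 = 18.182%
Salt term: 16.6 × (-0.28) = -4.648
GC term: 0.41 × 18.182 = 7.455; length term: −600/33 = −18.182
Tm = 81.5 + (-4.648) + 7.455 − 18.182 = 66.125 → 66.1°C

66.1°C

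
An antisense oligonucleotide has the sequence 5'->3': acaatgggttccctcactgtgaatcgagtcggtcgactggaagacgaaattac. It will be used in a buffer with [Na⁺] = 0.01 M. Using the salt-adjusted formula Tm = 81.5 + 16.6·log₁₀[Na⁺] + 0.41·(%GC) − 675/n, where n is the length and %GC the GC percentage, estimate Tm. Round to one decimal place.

Length n = 53. Counting bases: G=14, T=12, C=12, A=15
G+C = 26, so %GC = 26/53 × 100 = 49.057%
Salt term: 16.6 × (-2) = -33.2
GC term: 0.41 × 49.057 = 20.113; length term: −675/53 = −12.736
Tm = 81.5 + (-33.2) + 20.113 − 12.736 = 55.677 → 55.7°C

55.7°C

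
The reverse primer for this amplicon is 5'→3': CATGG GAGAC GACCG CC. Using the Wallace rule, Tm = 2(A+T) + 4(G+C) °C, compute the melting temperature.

58°C

C=6, A=4, T=1, G=6
So N_AT = 5 and N_GC = 12.
Tm = 4·12 + 2·5 = 48 + 10 = 58°C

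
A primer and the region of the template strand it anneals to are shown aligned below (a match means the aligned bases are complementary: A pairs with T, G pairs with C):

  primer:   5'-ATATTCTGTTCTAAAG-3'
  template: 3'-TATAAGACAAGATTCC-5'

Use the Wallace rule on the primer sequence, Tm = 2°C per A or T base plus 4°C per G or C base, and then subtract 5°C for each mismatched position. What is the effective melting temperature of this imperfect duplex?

Primer base counts: A=5, T=7, G=2, C=2 → A+T=12, G+C=4
Perfect-match Tm = 2(12) + 4(4) = 24 + 16 = 40°C
Mismatches (positions where the bases are not complementary): 1 (at position 15)
Effective Tm = 40 − 1×5 = 40 − 5 = 35°C

35°C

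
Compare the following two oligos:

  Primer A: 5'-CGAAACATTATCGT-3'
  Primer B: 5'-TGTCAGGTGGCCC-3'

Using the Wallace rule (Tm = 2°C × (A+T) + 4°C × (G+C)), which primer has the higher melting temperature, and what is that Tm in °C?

Primer A: A+T=9, G+C=5 → Tm = 2(9)+4(5) = 38°C
Primer B: A+T=4, G+C=9 → Tm = 2(4)+4(9) = 44°C
38°C vs 44°C → primer B is higher.

Primer B, 44°C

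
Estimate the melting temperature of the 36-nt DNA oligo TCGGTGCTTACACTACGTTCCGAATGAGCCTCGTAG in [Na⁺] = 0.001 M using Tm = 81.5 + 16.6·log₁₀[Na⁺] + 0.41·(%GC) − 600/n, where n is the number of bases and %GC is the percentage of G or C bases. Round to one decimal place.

36.7°C

Length n = 36. Base counts: G=9, T=10, C=10, A=7
G+C = 19, so %GC = 19/36 × 100 = 52.778%
Salt term: 16.6 × (-3) = -49.8
GC term: 0.41 × 52.778 = 21.639; length term: −600/36 = −16.667
Tm = 81.5 + (-49.8) + 21.639 − 16.667 = 36.672 → 36.7°C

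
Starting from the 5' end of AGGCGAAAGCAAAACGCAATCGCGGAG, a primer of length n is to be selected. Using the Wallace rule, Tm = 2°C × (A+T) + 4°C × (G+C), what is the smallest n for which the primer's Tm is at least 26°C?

n = 9

First 8 bases: AGGCGAAA → Tm = 24°C (< 26°C)
First 9 bases: AGGCGAAAG → Tm = 28°C (≥ 26°C)
Each additional base adds 2°C (A/T) or 4°C (G/C), so Tm is non-decreasing in n; n = 9 is the first length to reach 26°C.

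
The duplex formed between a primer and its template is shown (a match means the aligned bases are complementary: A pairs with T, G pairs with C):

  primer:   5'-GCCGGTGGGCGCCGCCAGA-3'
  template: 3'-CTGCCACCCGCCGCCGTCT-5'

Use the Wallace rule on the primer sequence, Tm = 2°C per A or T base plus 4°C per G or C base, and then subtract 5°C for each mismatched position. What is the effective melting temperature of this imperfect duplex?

55°C

Primer base counts: A=2, T=1, G=9, C=7 → A+T=3, G+C=16
Perfect-match Tm = 2(3) + 4(16) = 6 + 64 = 70°C
Mismatches (positions where the bases are not complementary): 3 (at positions 2, 12, 15)
Effective Tm = 70 − 3×5 = 70 − 15 = 55°C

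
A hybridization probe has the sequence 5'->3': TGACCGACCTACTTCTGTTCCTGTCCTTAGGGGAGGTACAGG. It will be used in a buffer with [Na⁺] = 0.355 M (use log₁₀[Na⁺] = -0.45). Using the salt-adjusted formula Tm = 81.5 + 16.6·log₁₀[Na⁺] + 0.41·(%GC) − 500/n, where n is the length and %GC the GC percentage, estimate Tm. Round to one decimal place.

Length n = 42. G=12, T=12, A=7, C=11
G+C = 23, so %GC = 23/42 × 100 = 54.762%
Salt term: 16.6 × (-0.45) = -7.47
GC term: 0.41 × 54.762 = 22.452; length term: −500/42 = −11.905
Tm = 81.5 + (-7.47) + 22.452 − 11.905 = 84.577 → 84.6°C

84.6°C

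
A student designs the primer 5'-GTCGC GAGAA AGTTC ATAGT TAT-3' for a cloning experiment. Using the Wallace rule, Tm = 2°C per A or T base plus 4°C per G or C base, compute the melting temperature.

64°C

Base counts: A=7, C=3, G=6, T=7
A+T = 14, G+C = 9
Tm = 2×14 + 4×9 = 64°C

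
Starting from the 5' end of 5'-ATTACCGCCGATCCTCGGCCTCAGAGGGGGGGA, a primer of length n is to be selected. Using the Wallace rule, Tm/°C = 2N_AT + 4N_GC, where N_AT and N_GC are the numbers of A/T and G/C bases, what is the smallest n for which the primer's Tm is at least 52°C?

n = 17

First 16 bases: ATTACCGCCGATCCTC → Tm = 50°C (< 52°C)
First 17 bases: ATTACCGCCGATCCTCG → Tm = 54°C (≥ 52°C)
Since every base adds ≥2°C, Tm only increases with n, so the threshold is first crossed at n = 17.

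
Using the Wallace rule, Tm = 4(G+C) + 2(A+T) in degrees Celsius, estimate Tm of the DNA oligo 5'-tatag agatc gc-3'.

34°C

Base counts: G=3, C=2, T=3, A=4
So N_AT = 7 and N_GC = 5.
Tm = 2×7 + 4×5 = 34°C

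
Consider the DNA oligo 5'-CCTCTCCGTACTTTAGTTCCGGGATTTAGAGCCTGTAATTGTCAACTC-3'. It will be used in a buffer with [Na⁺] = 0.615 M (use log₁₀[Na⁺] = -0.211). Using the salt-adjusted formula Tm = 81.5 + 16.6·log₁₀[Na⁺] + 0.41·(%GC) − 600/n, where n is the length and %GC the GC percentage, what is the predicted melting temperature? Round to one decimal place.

84.3°C

Length n = 48. Base counts: C=13, A=9, T=17, G=9
G+C = 22, so %GC = 22/48 × 100 = 45.833%
Salt term: 16.6 × (-0.211) = -3.503
GC term: 0.41 × 45.833 = 18.792; length term: −600/48 = −12.5
Tm = 81.5 + (-3.503) + 18.792 − 12.5 = 84.289 → 84.3°C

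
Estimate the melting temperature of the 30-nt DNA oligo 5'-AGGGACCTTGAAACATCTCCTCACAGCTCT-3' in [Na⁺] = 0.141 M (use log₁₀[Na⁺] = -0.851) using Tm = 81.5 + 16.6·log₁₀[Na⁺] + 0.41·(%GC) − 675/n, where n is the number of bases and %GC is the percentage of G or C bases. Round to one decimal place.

Length n = 30. Base counts: C=10, G=5, T=7, A=8
G+C = 15, so %GC = 15/30 × 100 = 50%
Salt term: 16.6 × (-0.851) = -14.127
GC term: 0.41 × 50 = 20.5; length term: −675/30 = −22.5
Tm = 81.5 + (-14.127) + 20.5 − 22.5 = 65.373 → 65.4°C

65.4°C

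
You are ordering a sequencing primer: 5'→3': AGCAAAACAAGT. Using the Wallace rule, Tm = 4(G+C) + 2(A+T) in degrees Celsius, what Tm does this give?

C=2, T=1, G=2, A=7
So N_AT = 8 and N_GC = 4.
Tm = 4·4 + 2·8 = 16 + 16 = 32°C

32°C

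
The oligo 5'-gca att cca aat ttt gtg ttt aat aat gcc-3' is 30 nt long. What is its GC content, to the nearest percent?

30%

Counting bases: A=9, G=4, T=12, C=5
G+C = 4 + 5 = 9 out of 30 bases
%GC = 9/30 × 100 = 30% ≈ 30%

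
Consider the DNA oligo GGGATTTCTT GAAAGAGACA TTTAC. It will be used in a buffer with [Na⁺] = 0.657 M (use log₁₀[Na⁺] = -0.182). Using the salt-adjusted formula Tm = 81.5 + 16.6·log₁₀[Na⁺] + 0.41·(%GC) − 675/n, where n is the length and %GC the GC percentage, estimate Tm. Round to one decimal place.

66.2°C

Length n = 25. Base counts: T=8, C=3, A=8, G=6
G+C = 9, so %GC = 9/25 × 100 = 36%
Salt term: 16.6 × (-0.182) = -3.021
GC term: 0.41 × 36 = 14.76; length term: −675/25 = −27
Tm = 81.5 + (-3.021) + 14.76 − 27 = 66.239 → 66.2°C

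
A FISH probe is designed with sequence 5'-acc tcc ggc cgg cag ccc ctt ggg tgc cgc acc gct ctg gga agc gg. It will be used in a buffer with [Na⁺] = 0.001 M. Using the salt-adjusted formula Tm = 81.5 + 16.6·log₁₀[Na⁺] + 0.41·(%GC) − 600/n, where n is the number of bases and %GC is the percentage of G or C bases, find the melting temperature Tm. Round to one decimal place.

50.3°C

Length n = 47. Counting bases: A=5, T=6, G=17, C=19
G+C = 36, so %GC = 36/47 × 100 = 76.596%
Salt term: 16.6 × (-3) = -49.8
GC term: 0.41 × 76.596 = 31.404; length term: −600/47 = −12.766
Tm = 81.5 + (-49.8) + 31.404 − 12.766 = 50.338 → 50.3°C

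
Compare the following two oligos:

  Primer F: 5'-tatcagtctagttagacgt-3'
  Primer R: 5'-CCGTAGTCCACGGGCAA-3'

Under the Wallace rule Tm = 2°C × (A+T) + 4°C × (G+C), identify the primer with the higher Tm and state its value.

Primer F: A+T=12, G+C=7 → Tm = 2(12)+4(7) = 52°C
Primer R: A+T=6, G+C=11 → Tm = 2(6)+4(11) = 56°C
52°C vs 56°C → primer R is higher.

Primer R, 56°C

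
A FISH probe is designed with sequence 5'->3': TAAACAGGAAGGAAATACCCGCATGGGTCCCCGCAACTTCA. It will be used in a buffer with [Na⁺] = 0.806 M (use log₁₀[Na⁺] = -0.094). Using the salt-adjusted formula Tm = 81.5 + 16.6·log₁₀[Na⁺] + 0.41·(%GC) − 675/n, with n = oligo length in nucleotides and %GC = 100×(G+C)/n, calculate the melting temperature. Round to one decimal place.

84.5°C

Length n = 41. Scanning the sequence gives G=9, A=14, T=6, C=12.
G+C = 21, so %GC = 21/41 × 100 = 51.22%
Salt term: 16.6 × (-0.094) = -1.56
GC term: 0.41 × 51.22 = 21; length term: −675/41 = −16.463
Tm = 81.5 + (-1.56) + 21 − 16.463 = 84.477 → 84.5°C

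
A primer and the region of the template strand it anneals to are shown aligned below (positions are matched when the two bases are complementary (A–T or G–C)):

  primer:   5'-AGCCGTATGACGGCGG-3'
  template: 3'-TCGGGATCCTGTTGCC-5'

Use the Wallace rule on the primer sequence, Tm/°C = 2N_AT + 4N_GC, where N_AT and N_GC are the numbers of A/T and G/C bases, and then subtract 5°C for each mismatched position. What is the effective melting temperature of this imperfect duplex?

Primer base counts: A=3, T=2, G=7, C=4 → A+T=5, G+C=11
Perfect-match Tm = 2(5) + 4(11) = 10 + 44 = 54°C
Mismatches (positions where the bases are not complementary): 4 (at positions 5, 8, 12, 13)
Effective Tm = 54 − 4×5 = 54 − 20 = 34°C

34°C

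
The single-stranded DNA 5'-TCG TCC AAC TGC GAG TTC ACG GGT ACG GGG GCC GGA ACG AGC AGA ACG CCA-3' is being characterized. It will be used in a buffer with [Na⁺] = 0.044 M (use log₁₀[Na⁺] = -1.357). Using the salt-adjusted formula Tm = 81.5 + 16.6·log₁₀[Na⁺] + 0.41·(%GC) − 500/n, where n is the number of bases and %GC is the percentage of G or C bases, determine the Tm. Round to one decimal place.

75.7°C

Length n = 51. A=12, C=15, T=6, G=18
G+C = 33, so %GC = 33/51 × 100 = 64.706%
Salt term: 16.6 × (-1.357) = -22.526
GC term: 0.41 × 64.706 = 26.529; length term: −500/51 = −9.804
Tm = 81.5 + (-22.526) + 26.529 − 9.804 = 75.699 → 75.7°C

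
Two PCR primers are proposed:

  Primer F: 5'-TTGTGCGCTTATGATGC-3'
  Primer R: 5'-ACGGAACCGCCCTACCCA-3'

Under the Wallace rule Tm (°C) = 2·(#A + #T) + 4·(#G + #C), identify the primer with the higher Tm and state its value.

Primer F: A+T=9, G+C=8 → Tm = 2(9)+4(8) = 50°C
Primer R: A+T=6, G+C=12 → Tm = 2(6)+4(12) = 60°C
50°C vs 60°C → primer R is higher.

Primer R, 60°C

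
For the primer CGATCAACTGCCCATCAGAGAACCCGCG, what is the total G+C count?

Counting bases: G=6, A=8, T=3, C=11
G+C = 6 + 11 = 17

17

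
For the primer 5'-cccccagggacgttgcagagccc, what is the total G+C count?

Scanning the sequence gives T=2, C=10, G=7, A=4.
G+C = 7 + 10 = 17

17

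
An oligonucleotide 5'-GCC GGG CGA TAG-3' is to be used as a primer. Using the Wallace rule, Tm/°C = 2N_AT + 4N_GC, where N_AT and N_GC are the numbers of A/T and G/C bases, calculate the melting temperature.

42°C

C=3, A=2, T=1, G=6
AT pairs contribute 3, GC pairs contribute 9.
Tm = 4·9 + 2·3 = 36 + 6 = 42°C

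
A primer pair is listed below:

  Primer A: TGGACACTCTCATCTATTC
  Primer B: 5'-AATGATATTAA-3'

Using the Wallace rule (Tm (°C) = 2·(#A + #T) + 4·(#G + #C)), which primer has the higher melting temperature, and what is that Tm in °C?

Primer A: A+T=11, G+C=8 → Tm = 2(11)+4(8) = 54°C
Primer B: A+T=10, G+C=1 → Tm = 2(10)+4(1) = 24°C
54°C vs 24°C → primer A is higher.

Primer A, 54°C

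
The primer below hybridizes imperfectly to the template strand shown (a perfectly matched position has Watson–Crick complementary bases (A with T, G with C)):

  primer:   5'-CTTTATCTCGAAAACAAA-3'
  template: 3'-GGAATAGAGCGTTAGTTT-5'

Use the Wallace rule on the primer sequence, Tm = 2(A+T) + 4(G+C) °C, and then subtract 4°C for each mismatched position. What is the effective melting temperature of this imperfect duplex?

34°C

Primer base counts: A=8, T=5, G=1, C=4 → A+T=13, G+C=5
Perfect-match Tm = 2(13) + 4(5) = 26 + 20 = 46°C
Mismatches (positions where the bases are not complementary): 3 (at positions 2, 11, 14)
Effective Tm = 46 − 3×4 = 46 − 12 = 34°C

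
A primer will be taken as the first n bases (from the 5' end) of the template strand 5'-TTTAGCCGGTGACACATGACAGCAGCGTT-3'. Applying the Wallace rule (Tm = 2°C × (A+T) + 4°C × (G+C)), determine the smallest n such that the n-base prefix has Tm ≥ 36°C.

First 11 bases: TTTAGCCGGTG → Tm = 34°C (< 36°C)
First 12 bases: TTTAGCCGGTGA → Tm = 36°C (≥ 36°C)
Since every base adds ≥2°C, Tm only increases with n, so the threshold is first crossed at n = 12.

n = 12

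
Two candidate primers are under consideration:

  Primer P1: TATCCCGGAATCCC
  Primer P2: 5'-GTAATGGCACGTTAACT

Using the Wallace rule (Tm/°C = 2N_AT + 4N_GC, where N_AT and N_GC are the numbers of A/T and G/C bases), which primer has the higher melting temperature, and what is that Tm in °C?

Primer P2, 48°C

Primer P1: A+T=6, G+C=8 → Tm = 2(6)+4(8) = 44°C
Primer P2: A+T=10, G+C=7 → Tm = 2(10)+4(7) = 48°C
44°C vs 48°C → primer P2 is higher.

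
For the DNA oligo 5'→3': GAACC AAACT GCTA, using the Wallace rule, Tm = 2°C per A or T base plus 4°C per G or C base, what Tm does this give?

40°C

Scanning the sequence gives G=2, T=2, A=6, C=4.
AT pairs contribute 8, GC pairs contribute 6.
Tm = 4·6 + 2·8 = 24 + 16 = 40°C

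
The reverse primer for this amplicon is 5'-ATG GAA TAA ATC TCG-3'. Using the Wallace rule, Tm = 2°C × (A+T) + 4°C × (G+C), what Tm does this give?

G=3, T=4, C=2, A=6
AT pairs contribute 10, GC pairs contribute 5.
Tm = 2×10 + 4×5 = 40°C

40°C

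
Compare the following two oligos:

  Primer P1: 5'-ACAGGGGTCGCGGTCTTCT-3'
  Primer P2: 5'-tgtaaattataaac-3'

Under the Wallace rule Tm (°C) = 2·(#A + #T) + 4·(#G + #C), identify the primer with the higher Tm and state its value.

Primer P1, 62°C

Primer P1: A+T=7, G+C=12 → Tm = 2(7)+4(12) = 62°C
Primer P2: A+T=12, G+C=2 → Tm = 2(12)+4(2) = 32°C
62°C vs 32°C → primer P1 is higher.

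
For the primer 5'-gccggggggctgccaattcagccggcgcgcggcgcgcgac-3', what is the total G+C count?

33

T=3, C=15, G=18, A=4
G+C = 18 + 15 = 33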